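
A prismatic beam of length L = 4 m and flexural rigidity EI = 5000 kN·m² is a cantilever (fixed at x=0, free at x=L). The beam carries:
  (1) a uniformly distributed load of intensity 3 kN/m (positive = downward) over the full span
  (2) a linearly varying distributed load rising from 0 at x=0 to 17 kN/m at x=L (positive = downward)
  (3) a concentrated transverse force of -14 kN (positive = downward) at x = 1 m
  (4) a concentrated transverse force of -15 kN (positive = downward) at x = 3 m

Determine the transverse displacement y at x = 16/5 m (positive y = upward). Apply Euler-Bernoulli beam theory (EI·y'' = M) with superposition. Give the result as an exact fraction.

Load 1 — uniform load w=3 kN/m over full span:
  y_1 = -wx²(x²-4Lx+6L²)/(24EI) = -3·(16/5)²·((16/5)²-4·4·(16/5)+6·4²)/(24·5000) = -5504/390625 m
Load 2 — triangular load w₀=17 kN/m (0→w₀ over full span):
  y_2 = (w₀Lx³/12-w₀L²x²/6-w₀x⁵/(120L))/EI = (17·4·(16/5)³/12-17·4²·(16/5)²/6-17·(16/5)⁵/(120·4))/5000 = -1701632/29296875 m
Load 3 — point force P=-14 kN at a=1 m (b=L-a=3):
  y_3 = -Pa²(3x-a)/(6EI)  [x>a] = -(-14)·1²·(3·(16/5)-1)/(6·5000) = 301/75000 m
Load 4 — point force P=-15 kN at a=3 m (b=L-a=1):
  y_4 = -Pa²(3x-a)/(6EI)  [x>a] = -(-15)·3²·(3·(16/5)-3)/(6·5000) = 297/10000 m
Superposition: y = Σ y_i = -18027787/468750000 m ≈ -0.038459 m

y(16/5) = -18027787/468750000 m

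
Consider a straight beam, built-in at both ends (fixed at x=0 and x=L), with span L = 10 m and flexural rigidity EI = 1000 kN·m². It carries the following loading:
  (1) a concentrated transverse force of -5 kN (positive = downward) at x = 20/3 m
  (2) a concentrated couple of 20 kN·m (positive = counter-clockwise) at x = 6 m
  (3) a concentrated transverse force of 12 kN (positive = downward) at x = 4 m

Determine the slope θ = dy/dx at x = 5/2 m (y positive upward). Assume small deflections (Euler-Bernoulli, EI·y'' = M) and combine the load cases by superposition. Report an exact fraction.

θ(5/2) = -2483/120000 rad

Load 1 — point force P=-5 kN at a=20/3 m (b=L-a=10/3):
  θ_1 = -Pb²x(2aL-(3a+b)x)/(2L³EI)  [x≤a] = -(-5)·(10/3)²·(5/2)·(2·(20/3)·10-(3·(20/3)+(10/3))·(5/2))/(2·10³·1000) = 1/192 rad
Load 2 — applied couple M₀=20 kN·m at a=6 m (b=L-a=4):
  θ_2 = (R_Ax²/2 - M_Ax)/EI  [x≤a] with R_A=72/25, M_A=32/5 = ((72/25)·(5/2)²/2 - (32/5)·(5/2))/1000 = -7/1000 rad
Load 3 — point force P=12 kN at a=4 m (b=L-a=6):
  θ_3 = -Pb²x(2aL-(3a+b)x)/(2L³EI)  [x≤a] = -12·6²·(5/2)·(2·4·10-(3·4+6)·(5/2))/(2·10³·1000) = -189/10000 rad
Superposition: θ = Σ θ_i = -2483/120000 rad ≈ -0.020692 rad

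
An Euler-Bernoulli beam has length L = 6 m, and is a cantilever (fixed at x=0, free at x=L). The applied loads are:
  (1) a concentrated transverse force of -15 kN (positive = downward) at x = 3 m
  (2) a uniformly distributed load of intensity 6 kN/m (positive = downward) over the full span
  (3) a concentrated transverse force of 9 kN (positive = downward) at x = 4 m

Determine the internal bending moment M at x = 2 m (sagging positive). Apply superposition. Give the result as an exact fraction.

Load 1 — point force P=-15 kN at a=3 m (b=L-a=3):
  M_1 = -P(a-x)  [x≤a] = -(-15)·(3-2) = 15 kN·m
Load 2 — uniform load w=6 kN/m over full span:
  M_2 = -w(L-x)²/2 = -6·(6-2)²/2 = -48 kN·m
Load 3 — point force P=9 kN at a=4 m (b=L-a=2):
  M_3 = -P(a-x)  [x≤a] = -9·(4-2) = -18 kN·m
Superposition: M = Σ M_i = -51 kN·m ≈ -51.000000 kN·m

M(2) = -51 kN·m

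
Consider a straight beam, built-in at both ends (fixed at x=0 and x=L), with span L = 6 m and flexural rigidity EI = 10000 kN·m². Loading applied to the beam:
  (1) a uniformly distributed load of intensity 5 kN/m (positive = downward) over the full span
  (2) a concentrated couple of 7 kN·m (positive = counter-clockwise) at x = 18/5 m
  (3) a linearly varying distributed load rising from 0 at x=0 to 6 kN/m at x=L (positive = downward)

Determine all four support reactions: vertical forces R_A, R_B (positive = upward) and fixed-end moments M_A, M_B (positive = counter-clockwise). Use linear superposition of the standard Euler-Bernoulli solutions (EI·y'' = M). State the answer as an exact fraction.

R_A = 552/25 kN, M_A = 611/25 kN·m, R_B = 648/25 kN, M_B = -624/25 kN·m

Load 1 — uniform load w=5 kN/m over full span:
  R_A = wL/2 = 5·6/2 = 15 kN
  M_A = wL²/12 = 5·6²/12 = 15 kN·m
  R_B = wL/2 = 5·6/2 = 15 kN
  M_B = -wL²/12 = -5·6²/12 = -15 kN·m
Load 2 — applied couple M₀=7 kN·m at a=18/5 m (b=L-a=12/5):
  R_A = 6M₀ab/L³ = 6·7·(18/5)·(12/5)/6³ = 42/25 kN
  M_A = M₀b(2a-b)/L² = 7·(12/5)·(2·(18/5)-(12/5))/6² = 56/25 kN·m
  R_B = -6M₀ab/L³ = -6·7·(18/5)·(12/5)/6³ = -42/25 kN
  M_B = M₀a(2b-a)/L² = 7·(18/5)·(2·(12/5)-(18/5))/6² = 21/25 kN·m
Load 3 — triangular load w₀=6 kN/m (0→w₀ over full span):
  R_A = 3w₀L/20 = 3·6·6/20 = 27/5 kN
  M_A = w₀L²/30 = 6·6²/30 = 36/5 kN·m
  R_B = 7w₀L/20 = 7·6·6/20 = 63/5 kN
  M_B = -w₀L²/20 = -6·6²/20 = -54/5 kN·m
Superposition: R_A = 552/25 kN, M_A = 611/25 kN·m, R_B = 648/25 kN, M_B = -624/25 kN·m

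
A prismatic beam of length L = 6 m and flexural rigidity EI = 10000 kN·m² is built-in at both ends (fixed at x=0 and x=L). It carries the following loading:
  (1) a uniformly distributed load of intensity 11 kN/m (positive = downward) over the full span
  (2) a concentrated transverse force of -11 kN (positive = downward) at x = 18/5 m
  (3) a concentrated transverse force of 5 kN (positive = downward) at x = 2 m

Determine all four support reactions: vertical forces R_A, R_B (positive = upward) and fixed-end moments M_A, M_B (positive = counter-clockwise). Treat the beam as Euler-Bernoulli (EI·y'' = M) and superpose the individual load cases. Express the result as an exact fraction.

Load 1 — uniform load w=11 kN/m over full span:
  R_A = wL/2 = 11·6/2 = 33 kN
  M_A = wL²/12 = 11·6²/12 = 33 kN·m
  R_B = wL/2 = 11·6/2 = 33 kN
  M_B = -wL²/12 = -11·6²/12 = -33 kN·m
Load 2 — point force P=-11 kN at a=18/5 m (b=L-a=12/5):
  R_A = Pb²(3a+b)/L³ = (-11)·(12/5)²·(3·(18/5)+(12/5))/6³ = -484/125 kN
  M_A = Pab²/L² = (-11)·(18/5)·(12/5)²/6² = -792/125 kN·m
  R_B = Pa²(a+3b)/L³ = (-11)·(18/5)²·((18/5)+3·(12/5))/6³ = -891/125 kN
  M_B = -Pa²b/L² = -(-11)·(18/5)²·(12/5)/6² = 1188/125 kN·m
Load 3 — point force P=5 kN at a=2 m (b=L-a=4):
  R_A = Pb²(3a+b)/L³ = 5·4²·(3·2+4)/6³ = 100/27 kN
  M_A = Pab²/L² = 5·2·4²/6² = 40/9 kN·m
  R_B = Pa²(a+3b)/L³ = 5·2²·(2+3·4)/6³ = 35/27 kN
  M_B = -Pa²b/L² = -5·2²·4/6² = -20/9 kN·m
Superposition: R_A = 110807/3375 kN, M_A = 34997/1125 kN·m, R_B = 91693/3375 kN, M_B = -28933/1125 kN·m

R_A = 110807/3375 kN, M_A = 34997/1125 kN·m, R_B = 91693/3375 kN, M_B = -28933/1125 kN·m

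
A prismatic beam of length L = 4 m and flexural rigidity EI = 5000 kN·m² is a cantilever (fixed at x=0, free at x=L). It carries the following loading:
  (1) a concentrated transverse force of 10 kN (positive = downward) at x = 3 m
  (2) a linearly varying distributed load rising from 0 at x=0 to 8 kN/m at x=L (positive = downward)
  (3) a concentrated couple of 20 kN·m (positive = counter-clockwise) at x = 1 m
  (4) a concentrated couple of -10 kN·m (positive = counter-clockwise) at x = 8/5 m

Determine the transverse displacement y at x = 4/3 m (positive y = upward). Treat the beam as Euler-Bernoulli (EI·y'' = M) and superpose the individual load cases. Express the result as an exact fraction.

y(4/3) = -84953/9112500 m

Load 1 — point force P=10 kN at a=3 m (b=L-a=1):
  y_1 = -Px²(3a-x)/(6EI)  [x≤a] = -10·(4/3)²·(3·3-(4/3))/(6·5000) = -46/10125 m
Load 2 — triangular load w₀=8 kN/m (0→w₀ over full span):
  y_2 = (w₀Lx³/12-w₀L²x²/6-w₀x⁵/(120L))/EI = (8·4·(4/3)³/12-8·4²·(4/3)²/6-8·(4/3)⁵/(120·4))/5000 = -14432/2278125 m
Load 3 — applied couple M₀=20 kN·m at a=1 m (b=L-a=3):
  y_3 = M₀a(2x-a)/(2EI)  [x>a] = 20·1·(2·(4/3)-1)/(2·5000) = 1/300 m
Load 4 — applied couple M₀=-10 kN·m at a=8/5 m (b=L-a=12/5):
  y_4 = M₀x²/(2EI)  [x≤a] = (-10)·(4/3)²/(2·5000) = -2/1125 m
Superposition: y = Σ y_i = -84953/9112500 m ≈ -0.009323 m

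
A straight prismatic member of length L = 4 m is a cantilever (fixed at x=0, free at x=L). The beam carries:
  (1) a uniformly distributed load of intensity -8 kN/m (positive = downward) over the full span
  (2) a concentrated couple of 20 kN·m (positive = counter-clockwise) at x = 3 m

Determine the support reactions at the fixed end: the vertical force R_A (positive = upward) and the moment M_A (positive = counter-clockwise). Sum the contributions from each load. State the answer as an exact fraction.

R_A = -32 kN, M_A = -84 kN·m

Load 1 — uniform load w=-8 kN/m over full span:
  R_A = wL = (-8)·4 = -32 kN
  M_A = wL²/2 = (-8)·4²/2 = -64 kN·m
Load 2 — applied couple M₀=20 kN·m at a=3 m (b=L-a=1):
  R_A = 0 kN
  M_A = -M₀ = -20 kN·m
Superposition: R_A = -32 kN, M_A = -84 kN·m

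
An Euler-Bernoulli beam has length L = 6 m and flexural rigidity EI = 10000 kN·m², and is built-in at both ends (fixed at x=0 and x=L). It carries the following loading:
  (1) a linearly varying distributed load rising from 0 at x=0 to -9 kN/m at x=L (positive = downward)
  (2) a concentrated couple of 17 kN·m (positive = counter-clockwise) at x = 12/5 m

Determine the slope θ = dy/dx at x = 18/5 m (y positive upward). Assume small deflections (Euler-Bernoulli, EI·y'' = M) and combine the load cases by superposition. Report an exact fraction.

Load 1 — triangular load w₀=-9 kN/m (0→w₀ over full span):
  θ_1 = -w₀(2x(L-x)(L-2x)(x+2L)+x²(L-x)²)/(120LEI) = -(-9)·(2·(18/5)·(6-(18/5))·(6-2·(18/5))·((18/5)+2·6)+(18/5)²·(6-(18/5))²)/(120·6·10000) = -243/781250 rad
Load 2 — applied couple M₀=17 kN·m at a=12/5 m (b=L-a=18/5):
  θ_2 = (R_Ax²/2 - M_Ax - M₀(x-a))/EI  [x>a] with R_A=102/25, M_A=51/25 = ((102/25)·(18/5)²/2 - (51/25)·(18/5) - 17·((18/5)-(12/5)))/10000 = -51/390625 rad
Superposition: θ = Σ θ_i = -69/156250 rad ≈ -0.000442 rad

θ(18/5) = -69/156250 rad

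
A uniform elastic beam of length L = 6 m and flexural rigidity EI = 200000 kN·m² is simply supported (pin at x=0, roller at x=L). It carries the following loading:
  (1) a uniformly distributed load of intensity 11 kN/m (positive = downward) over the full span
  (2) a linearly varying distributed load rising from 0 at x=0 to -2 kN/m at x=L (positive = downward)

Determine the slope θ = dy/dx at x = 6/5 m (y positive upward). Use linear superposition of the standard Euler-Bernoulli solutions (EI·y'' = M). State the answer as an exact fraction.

θ(6/5) = -44637/125000000 rad

Load 1 — uniform load w=11 kN/m over full span:
  θ_1 = -w(L³-6Lx²+4x³)/(24EI) = -11·(6³-6·6·(6/5)²+4·(6/5)³)/(24·200000) = -9801/25000000 rad
Load 2 — triangular load w₀=-2 kN/m (0→w₀ over full span):
  θ_2 = -w₀(7L⁴-30L²x²+15x⁴)/(360LEI) = -(-2)·(7·6⁴-30·6²·(6/5)²+15·(6/5)⁴)/(360·6·200000) = 273/7812500 rad
Superposition: θ = Σ θ_i = -44637/125000000 rad ≈ -0.000357 rad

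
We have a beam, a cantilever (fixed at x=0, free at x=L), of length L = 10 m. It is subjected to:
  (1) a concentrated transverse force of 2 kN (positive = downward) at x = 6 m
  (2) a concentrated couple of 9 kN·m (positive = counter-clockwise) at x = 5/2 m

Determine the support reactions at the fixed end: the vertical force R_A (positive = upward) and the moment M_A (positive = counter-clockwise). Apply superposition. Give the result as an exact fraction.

Load 1 — point force P=2 kN at a=6 m (b=L-a=4):
  R_A = P = 2 kN
  M_A = Pa = 2·6 = 12 kN·m
Load 2 — applied couple M₀=9 kN·m at a=5/2 m (b=L-a=15/2):
  R_A = 0 kN
  M_A = -M₀ = -9 kN·m
Superposition: R_A = 2 kN, M_A = 3 kN·m

R_A = 2 kN, M_A = 3 kN·m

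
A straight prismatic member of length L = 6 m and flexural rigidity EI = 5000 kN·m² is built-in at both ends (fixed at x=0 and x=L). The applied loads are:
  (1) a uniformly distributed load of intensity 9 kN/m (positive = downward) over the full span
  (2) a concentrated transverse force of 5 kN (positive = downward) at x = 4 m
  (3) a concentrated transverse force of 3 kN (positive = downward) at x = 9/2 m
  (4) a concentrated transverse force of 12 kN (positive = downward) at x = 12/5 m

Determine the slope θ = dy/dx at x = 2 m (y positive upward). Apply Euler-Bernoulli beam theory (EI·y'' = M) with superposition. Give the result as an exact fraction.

θ(2) = -267109/67500000 rad

Load 1 — uniform load w=9 kN/m over full span:
  θ_1 = -wx(L-x)(L-2x)/(12EI) = -9·2·(6-2)·(6-2·2)/(12·5000) = -3/1250 rad
Load 2 — point force P=5 kN at a=4 m (b=L-a=2):
  θ_2 = -Pb²x(2aL-(3a+b)x)/(2L³EI)  [x≤a] = -5·2²·2·(2·4·6-(3·4+2)·2)/(2·6³·5000) = -1/2700 rad
Load 3 — point force P=3 kN at a=9/2 m (b=L-a=3/2):
  θ_3 = -Pb²x(2aL-(3a+b)x)/(2L³EI)  [x≤a] = -3·(3/2)²·2·(2·(9/2)·6-(3·(9/2)+(3/2))·2)/(2·6³·5000) = -3/20000 rad
Load 4 — point force P=12 kN at a=12/5 m (b=L-a=18/5):
  θ_4 = -Pb²x(2aL-(3a+b)x)/(2L³EI)  [x≤a] = -12·(18/5)²·2·(2·(12/5)·6-(3·(12/5)+(18/5))·2)/(2·6³·5000) = -81/78125 rad
Superposition: θ = Σ θ_i = -267109/67500000 rad ≈ -0.003957 rad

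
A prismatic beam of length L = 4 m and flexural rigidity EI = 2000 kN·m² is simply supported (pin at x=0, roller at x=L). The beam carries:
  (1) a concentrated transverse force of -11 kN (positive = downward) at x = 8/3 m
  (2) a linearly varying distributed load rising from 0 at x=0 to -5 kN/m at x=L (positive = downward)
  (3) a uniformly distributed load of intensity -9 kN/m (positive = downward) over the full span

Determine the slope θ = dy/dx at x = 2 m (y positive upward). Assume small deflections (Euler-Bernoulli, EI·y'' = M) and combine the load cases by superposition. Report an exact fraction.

Load 1 — point force P=-11 kN at a=8/3 m (b=L-a=4/3):
  θ_1 = -Pb(L²-b²-3x²)/(6LEI)  [x≤a] = -(-11)·(4/3)·(4²-(4/3)²-3·2²)/(6·4·2000) = 11/16200 rad
Load 2 — triangular load w₀=-5 kN/m (0→w₀ over full span):
  θ_2 = -w₀(7L⁴-30L²x²+15x⁴)/(360LEI) = -(-5)·(7·4⁴-30·4²·2²+15·2⁴)/(360·4·2000) = 7/36000 rad
Load 3 — uniform load w=-9 kN/m over full span:
  θ_3 = -w(L³-6Lx²+4x³)/(24EI) = -(-9)·(4³-6·4·2²+4·2³)/(24·2000) = 0 rad
Superposition: θ = Σ θ_i = 283/324000 rad ≈ 0.000873 rad

θ(2) = 283/324000 rad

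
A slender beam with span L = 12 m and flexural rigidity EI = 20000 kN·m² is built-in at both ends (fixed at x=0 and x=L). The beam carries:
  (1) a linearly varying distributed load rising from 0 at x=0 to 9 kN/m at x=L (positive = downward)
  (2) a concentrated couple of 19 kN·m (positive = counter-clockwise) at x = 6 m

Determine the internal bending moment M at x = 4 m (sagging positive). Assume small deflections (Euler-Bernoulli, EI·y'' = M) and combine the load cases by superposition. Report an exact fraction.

Load 1 — triangular load w₀=9 kN/m (0→w₀ over full span):
  M_1 = 3w₀Lx/20 - w₀L²/30 - w₀x³/(6L) = 3·9·12·4/20 - 9·12²/30 - 9·4³/(6·12) = 68/5 kN·m
Load 2 — applied couple M₀=19 kN·m at a=6 m (b=L-a=6):
  M_2 = R_Ax - M_A  [x≤a] with R_A=19/8, M_A=19/4 = (19/8)·4 - (19/4) = 19/4 kN·m
Superposition: M = Σ M_i = 367/20 kN·m ≈ 18.350000 kN·m

M(4) = 367/20 kN·m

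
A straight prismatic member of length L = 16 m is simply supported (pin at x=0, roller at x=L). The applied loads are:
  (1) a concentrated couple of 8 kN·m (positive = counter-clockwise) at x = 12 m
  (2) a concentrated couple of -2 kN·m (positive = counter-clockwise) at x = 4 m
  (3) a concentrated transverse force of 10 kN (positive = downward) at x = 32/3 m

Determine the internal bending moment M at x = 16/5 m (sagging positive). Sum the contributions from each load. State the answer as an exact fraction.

Load 1 — applied couple M₀=8 kN·m at a=12 m (b=L-a=4):
  M_1 = M₀x/L  [x≤a] = 8·(16/5)/16 = 8/5 kN·m
Load 2 — applied couple M₀=-2 kN·m at a=4 m (b=L-a=12):
  M_2 = M₀x/L  [x≤a] = (-2)·(16/5)/16 = -2/5 kN·m
Load 3 — point force P=10 kN at a=32/3 m (b=L-a=16/3):
  M_3 = Pbx/L  [x≤a] = 10·(16/3)·(16/5)/16 = 32/3 kN·m
Superposition: M = Σ M_i = 178/15 kN·m ≈ 11.866667 kN·m

M(16/5) = 178/15 kN·m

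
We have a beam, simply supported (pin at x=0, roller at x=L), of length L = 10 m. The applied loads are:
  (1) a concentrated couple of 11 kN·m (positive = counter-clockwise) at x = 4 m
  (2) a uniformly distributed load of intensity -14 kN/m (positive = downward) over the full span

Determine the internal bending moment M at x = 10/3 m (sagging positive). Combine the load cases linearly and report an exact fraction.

Load 1 — applied couple M₀=11 kN·m at a=4 m (b=L-a=6):
  M_1 = M₀x/L  [x≤a] = 11·(10/3)/10 = 11/3 kN·m
Load 2 — uniform load w=-14 kN/m over full span:
  M_2 = wx(L-x)/2 = (-14)·(10/3)·(10-(10/3))/2 = -1400/9 kN·m
Superposition: M = Σ M_i = -1367/9 kN·m ≈ -151.888889 kN·m

M(10/3) = -1367/9 kN·m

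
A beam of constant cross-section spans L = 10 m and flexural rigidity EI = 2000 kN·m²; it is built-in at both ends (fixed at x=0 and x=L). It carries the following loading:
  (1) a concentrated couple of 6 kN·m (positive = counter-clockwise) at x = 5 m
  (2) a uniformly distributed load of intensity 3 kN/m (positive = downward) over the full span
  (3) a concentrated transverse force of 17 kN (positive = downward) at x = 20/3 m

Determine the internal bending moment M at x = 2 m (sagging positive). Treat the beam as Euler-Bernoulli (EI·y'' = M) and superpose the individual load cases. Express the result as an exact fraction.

Load 1 — applied couple M₀=6 kN·m at a=5 m (b=L-a=5):
  M_1 = R_Ax - M_A  [x≤a] with R_A=9/10, M_A=3/2 = (9/10)·2 - (3/2) = 3/10 kN·m
Load 2 — uniform load w=3 kN/m over full span:
  M_2 = wLx/2 - wL²/12 - wx²/2 = 3·10·2/2 - 3·10²/12 - 3·2²/2 = -1 kN·m
Load 3 — point force P=17 kN at a=20/3 m (b=L-a=10/3):
  M_3 = Pb²(3a+b)x/L³ - Pab²/L²  [x≤a] = 17·(10/3)²·(3·(20/3)+(10/3))·2/10³ - 17·(20/3)·(10/3)²/10² = -34/9 kN·m
Superposition: M = Σ M_i = -403/90 kN·m ≈ -4.477778 kN·m

M(2) = -403/90 kN·m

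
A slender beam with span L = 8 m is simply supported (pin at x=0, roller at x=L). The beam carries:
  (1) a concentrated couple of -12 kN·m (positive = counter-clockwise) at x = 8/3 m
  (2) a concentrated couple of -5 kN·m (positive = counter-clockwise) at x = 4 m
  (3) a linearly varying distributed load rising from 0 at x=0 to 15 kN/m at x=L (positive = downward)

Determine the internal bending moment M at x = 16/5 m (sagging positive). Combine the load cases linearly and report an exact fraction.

M(16/5) = 1474/25 kN·m

Load 1 — applied couple M₀=-12 kN·m at a=8/3 m (b=L-a=16/3):
  M_1 = M₀x/L - M₀  [x>a] = (-12)·(16/5)/8 - (-12) = 36/5 kN·m
Load 2 — applied couple M₀=-5 kN·m at a=4 m (b=L-a=4):
  M_2 = M₀x/L  [x≤a] = (-5)·(16/5)/8 = -2 kN·m
Load 3 — triangular load w₀=15 kN/m (0→w₀ over full span):
  M_3 = w₀Lx/6 - w₀x³/(6L) = 15·8·(16/5)/6 - 15·(16/5)³/(6·8) = 1344/25 kN·m
Superposition: M = Σ M_i = 1474/25 kN·m ≈ 58.960000 kN·m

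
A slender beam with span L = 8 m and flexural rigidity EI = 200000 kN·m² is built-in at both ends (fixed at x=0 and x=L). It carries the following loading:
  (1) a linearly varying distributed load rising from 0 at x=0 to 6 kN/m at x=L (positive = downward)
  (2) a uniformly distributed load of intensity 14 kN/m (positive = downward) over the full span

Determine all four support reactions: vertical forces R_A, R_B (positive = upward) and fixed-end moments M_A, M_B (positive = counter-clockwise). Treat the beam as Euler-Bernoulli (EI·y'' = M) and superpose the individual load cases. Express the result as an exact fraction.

Load 1 — triangular load w₀=6 kN/m (0→w₀ over full span):
  R_A = 3w₀L/20 = 3·6·8/20 = 36/5 kN
  M_A = w₀L²/30 = 6·8²/30 = 64/5 kN·m
  R_B = 7w₀L/20 = 7·6·8/20 = 84/5 kN
  M_B = -w₀L²/20 = -6·8²/20 = -96/5 kN·m
Load 2 — uniform load w=14 kN/m over full span:
  R_A = wL/2 = 14·8/2 = 56 kN
  M_A = wL²/12 = 14·8²/12 = 224/3 kN·m
  R_B = wL/2 = 14·8/2 = 56 kN
  M_B = -wL²/12 = -14·8²/12 = -224/3 kN·m
Superposition: R_A = 316/5 kN, M_A = 1312/15 kN·m, R_B = 364/5 kN, M_B = -1408/15 kN·m

R_A = 316/5 kN, M_A = 1312/15 kN·m, R_B = 364/5 kN, M_B = -1408/15 kN·m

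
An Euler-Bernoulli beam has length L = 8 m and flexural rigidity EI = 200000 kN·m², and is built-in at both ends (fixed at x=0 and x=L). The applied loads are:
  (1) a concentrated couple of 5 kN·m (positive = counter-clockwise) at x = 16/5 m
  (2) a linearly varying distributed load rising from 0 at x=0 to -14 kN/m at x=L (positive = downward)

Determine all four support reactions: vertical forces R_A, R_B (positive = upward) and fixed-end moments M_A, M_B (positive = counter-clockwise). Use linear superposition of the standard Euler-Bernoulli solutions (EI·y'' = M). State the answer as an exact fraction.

Load 1 — applied couple M₀=5 kN·m at a=16/5 m (b=L-a=24/5):
  R_A = 6M₀ab/L³ = 6·5·(16/5)·(24/5)/8³ = 9/10 kN
  M_A = M₀b(2a-b)/L² = 5·(24/5)·(2·(16/5)-(24/5))/8² = 3/5 kN·m
  R_B = -6M₀ab/L³ = -6·5·(16/5)·(24/5)/8³ = -9/10 kN
  M_B = M₀a(2b-a)/L² = 5·(16/5)·(2·(24/5)-(16/5))/8² = 8/5 kN·m
Load 2 — triangular load w₀=-14 kN/m (0→w₀ over full span):
  R_A = 3w₀L/20 = 3·(-14)·8/20 = -84/5 kN
  M_A = w₀L²/30 = (-14)·8²/30 = -448/15 kN·m
  R_B = 7w₀L/20 = 7·(-14)·8/20 = -196/5 kN
  M_B = -w₀L²/20 = -(-14)·8²/20 = 224/5 kN·m
Superposition: R_A = -159/10 kN, M_A = -439/15 kN·m, R_B = -401/10 kN, M_B = 232/5 kN·m

R_A = -159/10 kN, M_A = -439/15 kN·m, R_B = -401/10 kN, M_B = 232/5 kN·m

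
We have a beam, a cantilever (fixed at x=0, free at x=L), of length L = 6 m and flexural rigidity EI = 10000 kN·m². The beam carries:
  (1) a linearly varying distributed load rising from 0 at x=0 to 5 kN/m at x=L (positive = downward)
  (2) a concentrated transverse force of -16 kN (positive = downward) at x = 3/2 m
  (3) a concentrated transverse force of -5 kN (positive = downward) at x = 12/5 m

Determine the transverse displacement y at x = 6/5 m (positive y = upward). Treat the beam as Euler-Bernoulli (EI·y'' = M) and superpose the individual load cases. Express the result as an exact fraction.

y(6/5) = -29727/15625000 m

Load 1 — triangular load w₀=5 kN/m (0→w₀ over full span):
  y_1 = (w₀Lx³/12-w₀L²x²/6-w₀x⁵/(120L))/EI = (5·6·(6/5)³/12-5·6²·(6/5)²/6-5·(6/5)⁵/(120·6))/10000 = -60777/15625000 m
Load 2 — point force P=-16 kN at a=3/2 m (b=L-a=9/2):
  y_2 = -Px²(3a-x)/(6EI)  [x≤a] = -(-16)·(6/5)²·(3·(3/2)-(6/5))/(6·10000) = 99/78125 m
Load 3 — point force P=-5 kN at a=12/5 m (b=L-a=18/5):
  y_3 = -Px²(3a-x)/(6EI)  [x≤a] = -(-5)·(6/5)²·(3·(12/5)-(6/5))/(6·10000) = 9/12500 m
Superposition: y = Σ y_i = -29727/15625000 m ≈ -0.001903 m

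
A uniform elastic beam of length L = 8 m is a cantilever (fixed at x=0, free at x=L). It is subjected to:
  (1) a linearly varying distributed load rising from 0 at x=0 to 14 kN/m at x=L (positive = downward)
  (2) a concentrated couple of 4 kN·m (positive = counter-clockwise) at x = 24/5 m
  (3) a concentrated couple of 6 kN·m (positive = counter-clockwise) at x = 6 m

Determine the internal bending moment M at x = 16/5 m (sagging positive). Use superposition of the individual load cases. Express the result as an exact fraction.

M(16/5) = -14878/125 kN·m

Load 1 — triangular load w₀=14 kN/m (0→w₀ over full span):
  M_1 = w₀Lx/2 - w₀L²/3 - w₀x³/(6L) = 14·8·(16/5)/2 - 14·8²/3 - 14·(16/5)³/(6·8) = -16128/125 kN·m
Load 2 — applied couple M₀=4 kN·m at a=24/5 m (b=L-a=16/5):
  M_2 = M₀  [x≤a] = 4 = 4 kN·m
Load 3 — applied couple M₀=6 kN·m at a=6 m (b=L-a=2):
  M_3 = M₀  [x≤a] = 6 = 6 kN·m
Superposition: M = Σ M_i = -14878/125 kN·m ≈ -119.024000 kN·m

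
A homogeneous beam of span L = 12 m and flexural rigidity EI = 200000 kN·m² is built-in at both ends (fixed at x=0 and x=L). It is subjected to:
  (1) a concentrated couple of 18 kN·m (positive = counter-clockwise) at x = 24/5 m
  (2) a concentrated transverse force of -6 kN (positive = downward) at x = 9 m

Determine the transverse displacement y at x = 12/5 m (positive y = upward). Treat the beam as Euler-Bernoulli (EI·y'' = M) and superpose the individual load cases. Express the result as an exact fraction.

y(12/5) = 19737/625000000 m

Load 1 — applied couple M₀=18 kN·m at a=24/5 m (b=L-a=36/5):
  y_1 = (R_Ax³/6 - M_Ax²/2)/EI  [x≤a] with R_A=54/25, M_A=54/25 = ((54/25)·(12/5)³/6 - (54/25)·(12/5)²/2)/200000 = -243/39062500 m
Load 2 — point force P=-6 kN at a=9 m (b=L-a=3):
  y_2 = -Pb²x²(3aL-(3a+b)x)/(6L³EI)  [x≤a] = -(-6)·3²·(12/5)²·(3·9·12-(3·9+3)·(12/5))/(6·12³·200000) = 189/5000000 m
Superposition: y = Σ y_i = 19737/625000000 m ≈ 0.000032 m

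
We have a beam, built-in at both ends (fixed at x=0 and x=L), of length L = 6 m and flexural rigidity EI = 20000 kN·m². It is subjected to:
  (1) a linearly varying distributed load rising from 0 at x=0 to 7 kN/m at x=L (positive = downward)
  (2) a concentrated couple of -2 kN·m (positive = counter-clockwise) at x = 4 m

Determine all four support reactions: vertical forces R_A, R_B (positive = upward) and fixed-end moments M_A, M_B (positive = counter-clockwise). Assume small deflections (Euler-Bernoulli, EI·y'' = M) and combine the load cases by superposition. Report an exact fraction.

R_A = 527/90 kN, M_A = 116/15 kN·m, R_B = 1363/90 kN, M_B = -63/5 kN·m

Load 1 — triangular load w₀=7 kN/m (0→w₀ over full span):
  R_A = 3w₀L/20 = 3·7·6/20 = 63/10 kN
  M_A = w₀L²/30 = 7·6²/30 = 42/5 kN·m
  R_B = 7w₀L/20 = 7·7·6/20 = 147/10 kN
  M_B = -w₀L²/20 = -7·6²/20 = -63/5 kN·m
Load 2 — applied couple M₀=-2 kN·m at a=4 m (b=L-a=2):
  R_A = 6M₀ab/L³ = 6·(-2)·4·2/6³ = -4/9 kN
  M_A = M₀b(2a-b)/L² = (-2)·2·(2·4-2)/6² = -2/3 kN·m
  R_B = -6M₀ab/L³ = -6·(-2)·4·2/6³ = 4/9 kN
  M_B = M₀a(2b-a)/L² = (-2)·4·(2·2-4)/6² = 0 kN·m
Superposition: R_A = 527/90 kN, M_A = 116/15 kN·m, R_B = 1363/90 kN, M_B = -63/5 kN·m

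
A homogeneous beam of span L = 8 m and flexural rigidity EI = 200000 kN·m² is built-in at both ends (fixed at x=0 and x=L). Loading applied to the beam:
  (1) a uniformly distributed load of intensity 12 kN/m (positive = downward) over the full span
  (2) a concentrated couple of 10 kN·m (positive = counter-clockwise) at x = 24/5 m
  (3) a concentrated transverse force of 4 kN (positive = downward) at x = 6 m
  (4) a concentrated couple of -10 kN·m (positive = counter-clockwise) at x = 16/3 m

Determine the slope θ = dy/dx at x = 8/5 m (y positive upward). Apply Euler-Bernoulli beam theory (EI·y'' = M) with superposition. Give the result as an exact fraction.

θ(8/5) = -787/3125000 rad

Load 1 — uniform load w=12 kN/m over full span:
  θ_1 = -wx(L-x)(L-2x)/(12EI) = -12·(8/5)·(8-(8/5))·(8-2·(8/5))/(12·200000) = -96/390625 rad
Load 2 — applied couple M₀=10 kN·m at a=24/5 m (b=L-a=16/5):
  θ_2 = (R_Ax²/2 - M_Ax)/EI  [x≤a] with R_A=9/5, M_A=16/5 = ((9/5)·(8/5)²/2 - (16/5)·(8/5))/200000 = -11/781250 rad
Load 3 — point force P=4 kN at a=6 m (b=L-a=2):
  θ_3 = -Pb²x(2aL-(3a+b)x)/(2L³EI)  [x≤a] = -4·2²·(8/5)·(2·6·8-(3·6+2)·(8/5))/(2·8³·200000) = -1/125000 rad
Load 4 — applied couple M₀=-10 kN·m at a=16/3 m (b=L-a=8/3):
  θ_4 = (R_Ax²/2 - M_Ax)/EI  [x≤a] with R_A=-5/3, M_A=-10/3 = ((-5/3)·(8/5)²/2 - (-10/3)·(8/5))/200000 = 1/62500 rad
Superposition: θ = Σ θ_i = -787/3125000 rad ≈ -0.000252 rad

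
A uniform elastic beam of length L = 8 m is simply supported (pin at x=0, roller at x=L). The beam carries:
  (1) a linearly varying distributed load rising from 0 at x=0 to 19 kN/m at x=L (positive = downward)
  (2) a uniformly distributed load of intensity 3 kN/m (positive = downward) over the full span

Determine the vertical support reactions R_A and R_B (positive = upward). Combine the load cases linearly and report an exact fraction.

R_A = 112/3 kN, R_B = 188/3 kN

Load 1 — triangular load w₀=19 kN/m (0→w₀ over full span):
  R_A = w₀L/6 = 19·8/6 = 76/3 kN
  R_B = w₀L/3 = 19·8/3 = 152/3 kN
Load 2 — uniform load w=3 kN/m over full span:
  R_A = wL/2 = 3·8/2 = 12 kN
  R_B = wL/2 = 3·8/2 = 12 kN
Superposition: R_A = 112/3 kN, R_B = 188/3 kN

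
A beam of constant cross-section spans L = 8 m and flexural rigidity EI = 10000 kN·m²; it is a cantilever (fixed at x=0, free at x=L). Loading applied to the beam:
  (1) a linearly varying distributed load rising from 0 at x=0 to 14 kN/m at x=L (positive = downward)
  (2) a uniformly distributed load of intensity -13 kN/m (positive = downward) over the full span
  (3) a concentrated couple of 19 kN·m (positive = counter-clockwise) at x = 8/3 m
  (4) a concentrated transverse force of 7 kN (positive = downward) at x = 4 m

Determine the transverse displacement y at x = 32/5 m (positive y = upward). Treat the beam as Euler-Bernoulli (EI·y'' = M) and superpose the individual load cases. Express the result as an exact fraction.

y(32/5) = 9061444/87890625 m

Load 1 — triangular load w₀=14 kN/m (0→w₀ over full span):
  y_1 = (w₀Lx³/12-w₀L²x²/6-w₀x⁵/(120L))/EI = (14·8·(32/5)³/12-14·8²·(32/5)²/6-14·(32/5)⁵/(120·8))/10000 = -11210752/29296875 m
Load 2 — uniform load w=-13 kN/m over full span:
  y_2 = -wx²(x²-4Lx+6L²)/(24EI) = -(-13)·(32/5)²·((32/5)²-4·8·(32/5)+6·8²)/(24·10000) = 572416/1171875 m
Load 3 — applied couple M₀=19 kN·m at a=8/3 m (b=L-a=16/3):
  y_3 = M₀a(2x-a)/(2EI)  [x>a] = 19·(8/3)·(2·(32/5)-(8/3))/(2·10000) = 722/28125 m
Load 4 — point force P=7 kN at a=4 m (b=L-a=4):
  y_4 = -Pa²(3x-a)/(6EI)  [x>a] = -7·4²·(3·(32/5)-4)/(6·10000) = -266/9375 m
Superposition: y = Σ y_i = 9061444/87890625 m ≈ 0.103099 m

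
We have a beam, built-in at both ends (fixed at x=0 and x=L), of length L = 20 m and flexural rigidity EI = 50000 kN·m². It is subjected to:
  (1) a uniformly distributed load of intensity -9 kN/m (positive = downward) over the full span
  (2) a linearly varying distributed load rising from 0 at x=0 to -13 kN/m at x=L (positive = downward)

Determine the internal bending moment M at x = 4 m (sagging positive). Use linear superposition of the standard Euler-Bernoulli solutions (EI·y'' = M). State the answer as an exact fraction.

Load 1 — uniform load w=-9 kN/m over full span:
  M_1 = wLx/2 - wL²/12 - wx²/2 = (-9)·20·4/2 - (-9)·20²/12 - (-9)·4²/2 = 12 kN·m
Load 2 — triangular load w₀=-13 kN/m (0→w₀ over full span):
  M_2 = 3w₀Lx/20 - w₀L²/30 - w₀x³/(6L) = 3·(-13)·20·4/20 - (-13)·20²/30 - (-13)·4³/(6·20) = 364/15 kN·m
Superposition: M = Σ M_i = 544/15 kN·m ≈ 36.266667 kN·m

M(4) = 544/15 kN·m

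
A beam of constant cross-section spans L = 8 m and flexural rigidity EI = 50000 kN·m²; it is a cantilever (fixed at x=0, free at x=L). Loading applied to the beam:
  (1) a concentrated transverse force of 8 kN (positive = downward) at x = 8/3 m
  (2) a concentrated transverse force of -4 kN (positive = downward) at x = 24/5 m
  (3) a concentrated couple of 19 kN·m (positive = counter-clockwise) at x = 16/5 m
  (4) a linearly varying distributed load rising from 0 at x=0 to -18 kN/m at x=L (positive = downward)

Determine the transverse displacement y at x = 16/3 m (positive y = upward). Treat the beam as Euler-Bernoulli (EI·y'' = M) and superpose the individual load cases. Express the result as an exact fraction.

y(16/3) = 280856/3515625 m

Load 1 — point force P=8 kN at a=8/3 m (b=L-a=16/3):
  y_1 = -Pa²(3x-a)/(6EI)  [x>a] = -8·(8/3)²·(3·(16/3)-(8/3))/(6·50000) = -128/50625 m
Load 2 — point force P=-4 kN at a=24/5 m (b=L-a=16/5):
  y_2 = -Pa²(3x-a)/(6EI)  [x>a] = -(-4)·(24/5)²·(3·(16/3)-(24/5))/(6·50000) = 1344/390625 m
Load 3 — applied couple M₀=19 kN·m at a=16/5 m (b=L-a=24/5):
  y_3 = M₀a(2x-a)/(2EI)  [x>a] = 19·(16/5)·(2·(16/3)-(16/5))/(2·50000) = 1064/234375 m
Load 4 — triangular load w₀=-18 kN/m (0→w₀ over full span):
  y_4 = (w₀Lx³/12-w₀L²x²/6-w₀x⁵/(120L))/EI = ((-18)·8·(16/3)³/12-(-18)·8²·(16/3)²/6-(-18)·(16/3)⁵/(120·8))/50000 = 94208/1265625 m
Superposition: y = Σ y_i = 280856/3515625 m ≈ 0.079888 m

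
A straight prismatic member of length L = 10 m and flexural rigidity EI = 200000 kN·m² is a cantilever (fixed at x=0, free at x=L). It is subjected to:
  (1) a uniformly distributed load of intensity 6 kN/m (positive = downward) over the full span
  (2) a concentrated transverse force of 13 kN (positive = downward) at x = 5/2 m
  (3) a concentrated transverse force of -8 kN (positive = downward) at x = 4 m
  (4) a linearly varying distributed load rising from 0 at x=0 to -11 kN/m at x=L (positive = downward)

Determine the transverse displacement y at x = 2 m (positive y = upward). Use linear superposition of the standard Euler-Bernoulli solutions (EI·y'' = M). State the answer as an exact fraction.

y(2) = 3549/5000000 m

Load 1 — uniform load w=6 kN/m over full span:
  y_1 = -wx²(x²-4Lx+6L²)/(24EI) = -6·2²·(2²-4·10·2+6·10²)/(24·200000) = -131/50000 m
Load 2 — point force P=13 kN at a=5/2 m (b=L-a=15/2):
  y_2 = -Px²(3a-x)/(6EI)  [x≤a] = -13·2²·(3·(5/2)-2)/(6·200000) = -143/600000 m
Load 3 — point force P=-8 kN at a=4 m (b=L-a=6):
  y_3 = -Px²(3a-x)/(6EI)  [x≤a] = -(-8)·2²·(3·4-2)/(6·200000) = 1/3750 m
Load 4 — triangular load w₀=-11 kN/m (0→w₀ over full span):
  y_4 = (w₀Lx³/12-w₀L²x²/6-w₀x⁵/(120L))/EI = ((-11)·10·2³/12-(-11)·10²·2²/6-(-11)·2⁵/(120·10))/200000 = 24761/7500000 m
Superposition: y = Σ y_i = 3549/5000000 m ≈ 0.000710 m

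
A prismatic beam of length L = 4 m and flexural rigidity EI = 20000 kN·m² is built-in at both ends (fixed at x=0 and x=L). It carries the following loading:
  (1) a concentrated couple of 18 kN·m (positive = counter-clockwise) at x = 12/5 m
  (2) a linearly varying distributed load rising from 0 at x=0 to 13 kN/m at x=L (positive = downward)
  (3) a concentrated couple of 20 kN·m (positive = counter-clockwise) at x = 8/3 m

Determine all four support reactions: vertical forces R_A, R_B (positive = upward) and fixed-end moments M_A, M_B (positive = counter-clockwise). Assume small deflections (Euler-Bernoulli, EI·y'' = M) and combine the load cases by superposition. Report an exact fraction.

Load 1 — applied couple M₀=18 kN·m at a=12/5 m (b=L-a=8/5):
  R_A = 6M₀ab/L³ = 6·18·(12/5)·(8/5)/4³ = 162/25 kN
  M_A = M₀b(2a-b)/L² = 18·(8/5)·(2·(12/5)-(8/5))/4² = 144/25 kN·m
  R_B = -6M₀ab/L³ = -6·18·(12/5)·(8/5)/4³ = -162/25 kN
  M_B = M₀a(2b-a)/L² = 18·(12/5)·(2·(8/5)-(12/5))/4² = 54/25 kN·m
Load 2 — triangular load w₀=13 kN/m (0→w₀ over full span):
  R_A = 3w₀L/20 = 3·13·4/20 = 39/5 kN
  M_A = w₀L²/30 = 13·4²/30 = 104/15 kN·m
  R_B = 7w₀L/20 = 7·13·4/20 = 91/5 kN
  M_B = -w₀L²/20 = -13·4²/20 = -52/5 kN·m
Load 3 — applied couple M₀=20 kN·m at a=8/3 m (b=L-a=4/3):
  R_A = 6M₀ab/L³ = 6·20·(8/3)·(4/3)/4³ = 20/3 kN
  M_A = M₀b(2a-b)/L² = 20·(4/3)·(2·(8/3)-(4/3))/4² = 20/3 kN·m
  R_B = -6M₀ab/L³ = -6·20·(8/3)·(4/3)/4³ = -20/3 kN
  M_B = M₀a(2b-a)/L² = 20·(8/3)·(2·(4/3)-(8/3))/4² = 0 kN·m
Superposition: R_A = 1571/75 kN, M_A = 484/25 kN·m, R_B = 379/75 kN, M_B = -206/25 kN·m

R_A = 1571/75 kN, M_A = 484/25 kN·m, R_B = 379/75 kN, M_B = -206/25 kN·m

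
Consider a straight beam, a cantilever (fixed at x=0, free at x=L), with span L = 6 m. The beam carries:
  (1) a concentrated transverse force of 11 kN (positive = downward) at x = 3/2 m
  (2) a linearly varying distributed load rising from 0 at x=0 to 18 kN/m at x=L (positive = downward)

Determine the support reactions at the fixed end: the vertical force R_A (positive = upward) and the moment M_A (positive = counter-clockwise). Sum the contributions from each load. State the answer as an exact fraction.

R_A = 65 kN, M_A = 465/2 kN·m

Load 1 — point force P=11 kN at a=3/2 m (b=L-a=9/2):
  R_A = P = 11 kN
  M_A = Pa = 11·(3/2) = 33/2 kN·m
Load 2 — triangular load w₀=18 kN/m (0→w₀ over full span):
  R_A = w₀L/2 = 18·6/2 = 54 kN
  M_A = w₀L²/3 = 18·6²/3 = 216 kN·m
Superposition: R_A = 65 kN, M_A = 465/2 kN·m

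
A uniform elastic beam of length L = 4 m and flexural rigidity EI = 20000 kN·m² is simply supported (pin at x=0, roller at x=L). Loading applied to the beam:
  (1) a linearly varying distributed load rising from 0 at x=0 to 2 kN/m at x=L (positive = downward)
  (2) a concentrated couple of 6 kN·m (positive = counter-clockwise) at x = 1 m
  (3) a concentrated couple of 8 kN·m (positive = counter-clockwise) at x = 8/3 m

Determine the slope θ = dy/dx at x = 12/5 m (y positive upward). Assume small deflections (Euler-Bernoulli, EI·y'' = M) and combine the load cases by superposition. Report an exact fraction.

θ(12/5) = 34523/450000000 rad

Load 1 — triangular load w₀=2 kN/m (0→w₀ over full span):
  θ_1 = -w₀(7L⁴-30L²x²+15x⁴)/(360LEI) = -2·(7·4⁴-30·4²·(12/5)²+15·(12/5)⁴)/(360·4·20000) = 116/3515625 rad
Load 2 — applied couple M₀=6 kN·m at a=1 m (b=L-a=3):
  θ_2 = (M₀x²/(2L)-M₀(x-a)+C₁)/EI  [x>a] with C₁=M₀(3b²-L²)/(6L)=11/4 = (6·(12/5)²/(2·4)-6·((12/5)-1)+(11/4))/20000 = -133/2000000 rad
Load 3 — applied couple M₀=8 kN·m at a=8/3 m (b=L-a=4/3):
  θ_3 = (M₀x²/(2L)+C₁)/EI  [x≤a] with C₁=M₀(3b²-L²)/(6L)=-32/9 = (8·(12/5)²/(2·4)+(-32/9))/20000 = 31/281250 rad
Superposition: θ = Σ θ_i = 34523/450000000 rad ≈ 0.000077 rad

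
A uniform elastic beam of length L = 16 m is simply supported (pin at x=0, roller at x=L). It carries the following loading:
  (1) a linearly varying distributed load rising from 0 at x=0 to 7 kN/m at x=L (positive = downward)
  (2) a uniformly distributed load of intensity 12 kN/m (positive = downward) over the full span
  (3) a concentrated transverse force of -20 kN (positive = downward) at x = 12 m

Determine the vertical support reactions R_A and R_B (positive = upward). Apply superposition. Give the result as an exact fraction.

R_A = 329/3 kN, R_B = 355/3 kN

Load 1 — triangular load w₀=7 kN/m (0→w₀ over full span):
  R_A = w₀L/6 = 7·16/6 = 56/3 kN
  R_B = w₀L/3 = 7·16/3 = 112/3 kN
Load 2 — uniform load w=12 kN/m over full span:
  R_A = wL/2 = 12·16/2 = 96 kN
  R_B = wL/2 = 12·16/2 = 96 kN
Load 3 — point force P=-20 kN at a=12 m (b=L-a=4):
  R_A = Pb/L = (-20)·4/16 = -5 kN
  R_B = Pa/L = (-20)·12/16 = -15 kN
Superposition: R_A = 329/3 kN, R_B = 355/3 kN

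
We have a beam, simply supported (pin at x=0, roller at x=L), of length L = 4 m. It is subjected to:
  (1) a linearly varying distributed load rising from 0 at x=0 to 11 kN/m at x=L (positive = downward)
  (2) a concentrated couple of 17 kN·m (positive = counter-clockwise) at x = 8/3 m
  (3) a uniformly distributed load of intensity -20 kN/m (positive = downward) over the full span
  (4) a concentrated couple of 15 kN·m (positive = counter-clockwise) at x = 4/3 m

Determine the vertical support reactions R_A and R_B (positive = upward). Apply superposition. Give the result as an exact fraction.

Load 1 — triangular load w₀=11 kN/m (0→w₀ over full span):
  R_A = w₀L/6 = 11·4/6 = 22/3 kN
  R_B = w₀L/3 = 11·4/3 = 44/3 kN
Load 2 — applied couple M₀=17 kN·m at a=8/3 m (b=L-a=4/3):
  R_A = M₀/L = 17/4 kN
  R_B = -M₀/L = -17/4 kN
Load 3 — uniform load w=-20 kN/m over full span:
  R_A = wL/2 = (-20)·4/2 = -40 kN
  R_B = wL/2 = (-20)·4/2 = -40 kN
Load 4 — applied couple M₀=15 kN·m at a=4/3 m (b=L-a=8/3):
  R_A = M₀/L = 15/4 kN
  R_B = -M₀/L = -15/4 kN
Superposition: R_A = -74/3 kN, R_B = -100/3 kN

R_A = -74/3 kN, R_B = -100/3 kN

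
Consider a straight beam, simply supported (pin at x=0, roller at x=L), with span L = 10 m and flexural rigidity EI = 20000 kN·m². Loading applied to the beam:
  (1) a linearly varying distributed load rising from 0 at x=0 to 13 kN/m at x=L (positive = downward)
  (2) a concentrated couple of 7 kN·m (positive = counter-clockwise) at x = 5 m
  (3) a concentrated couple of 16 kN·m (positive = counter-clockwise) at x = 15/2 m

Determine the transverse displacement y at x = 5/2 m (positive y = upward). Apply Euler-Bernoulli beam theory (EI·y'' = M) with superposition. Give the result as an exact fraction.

Load 1 — triangular load w₀=13 kN/m (0→w₀ over full span):
  y_1 = -w₀x(7L⁴-10L²x²+3x⁴)/(360LEI) = -13·(5/2)·(7·10⁴-10·10²·(5/2)²+3·(5/2)⁴)/(360·10·20000) = -1417/49152 m
Load 2 — applied couple M₀=7 kN·m at a=5 m (b=L-a=5):
  y_2 = (M₀x³/(6L)+C₁x)/EI  [x≤a] with C₁=M₀(3b²-L²)/(6L)=-35/12 = (7·(5/2)³/(6·10)+(-35/12)·(5/2))/20000 = -7/25600 m
Load 3 — applied couple M₀=16 kN·m at a=15/2 m (b=L-a=5/2):
  y_3 = (M₀x³/(6L)+C₁x)/EI  [x≤a] with C₁=M₀(3b²-L²)/(6L)=-65/3 = (16·(5/2)³/(6·10)+(-65/3)·(5/2))/20000 = -1/400 m
Superposition: y = Σ y_i = -38833/1228800 m ≈ -0.031602 m

y(5/2) = -38833/1228800 m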